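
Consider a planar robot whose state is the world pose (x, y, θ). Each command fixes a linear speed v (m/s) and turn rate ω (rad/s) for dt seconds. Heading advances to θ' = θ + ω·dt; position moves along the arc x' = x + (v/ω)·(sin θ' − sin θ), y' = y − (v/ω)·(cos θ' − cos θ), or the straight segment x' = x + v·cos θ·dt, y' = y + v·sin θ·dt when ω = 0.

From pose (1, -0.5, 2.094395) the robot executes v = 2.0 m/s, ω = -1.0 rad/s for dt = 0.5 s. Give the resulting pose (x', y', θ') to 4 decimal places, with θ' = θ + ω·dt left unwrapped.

θ' = 2.0944 + -1.0·0.5 = 1.5944
R = v/ω = 2.0/-1.0 = -2.0000
x' = 1 + -2.0000·(sin 1.5944 − sin 2.0944) = 0.7326
y' = -0.5 − -2.0000·(cos 1.5944 − cos 2.0944) = 0.4528

(0.7326, 0.4528, 1.5944)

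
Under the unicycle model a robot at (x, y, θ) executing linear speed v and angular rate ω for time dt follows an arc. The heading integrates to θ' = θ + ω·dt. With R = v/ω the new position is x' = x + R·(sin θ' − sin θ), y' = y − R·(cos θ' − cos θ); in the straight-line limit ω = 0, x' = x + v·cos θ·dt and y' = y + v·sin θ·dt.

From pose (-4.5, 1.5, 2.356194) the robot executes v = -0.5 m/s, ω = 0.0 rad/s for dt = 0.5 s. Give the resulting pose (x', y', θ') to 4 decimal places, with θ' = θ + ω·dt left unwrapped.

(-4.3232, 1.3232, 2.3562)

θ' = 2.3562 + 0.0·0.5 = 2.3562
ω = 0 → straight: x' = -4.5 + -0.5·cos(2.3562)·0.5 = -4.3232
y' = 1.5 + -0.5·sin(2.3562)·0.5 = 1.3232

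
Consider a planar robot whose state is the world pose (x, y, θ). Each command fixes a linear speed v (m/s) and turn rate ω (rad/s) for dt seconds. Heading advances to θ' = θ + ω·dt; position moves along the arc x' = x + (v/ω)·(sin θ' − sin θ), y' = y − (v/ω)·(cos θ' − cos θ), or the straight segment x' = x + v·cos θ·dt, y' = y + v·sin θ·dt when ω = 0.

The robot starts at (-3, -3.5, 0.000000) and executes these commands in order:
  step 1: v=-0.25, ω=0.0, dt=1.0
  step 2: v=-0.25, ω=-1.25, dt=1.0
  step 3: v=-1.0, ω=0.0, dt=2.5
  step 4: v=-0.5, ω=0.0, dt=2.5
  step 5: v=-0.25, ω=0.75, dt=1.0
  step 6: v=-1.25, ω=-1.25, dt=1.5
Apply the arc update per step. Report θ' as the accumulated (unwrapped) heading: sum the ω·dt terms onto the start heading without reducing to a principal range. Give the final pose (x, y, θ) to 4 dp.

step 1: θ'=0.0000 (straight) → pose (-3.2500, -3.5000, 0.0000)
step 2: θ'=-1.2500 (R=0.2000) → pose (-3.4398, -3.3631, -1.2500)
step 3: θ'=-1.2500 (straight) → pose (-4.2281, -0.9906, -1.2500)
step 4: θ'=-1.2500 (straight) → pose (-4.6223, 0.1956, -1.2500)
step 5: θ'=-0.5000 (R=-0.3333) → pose (-4.7788, 0.3830, -0.5000)
step 6: θ'=-2.3750 (R=1.0000) → pose (-4.9930, 1.9809, -2.3750)

(-4.9930, 1.9809, -2.3750)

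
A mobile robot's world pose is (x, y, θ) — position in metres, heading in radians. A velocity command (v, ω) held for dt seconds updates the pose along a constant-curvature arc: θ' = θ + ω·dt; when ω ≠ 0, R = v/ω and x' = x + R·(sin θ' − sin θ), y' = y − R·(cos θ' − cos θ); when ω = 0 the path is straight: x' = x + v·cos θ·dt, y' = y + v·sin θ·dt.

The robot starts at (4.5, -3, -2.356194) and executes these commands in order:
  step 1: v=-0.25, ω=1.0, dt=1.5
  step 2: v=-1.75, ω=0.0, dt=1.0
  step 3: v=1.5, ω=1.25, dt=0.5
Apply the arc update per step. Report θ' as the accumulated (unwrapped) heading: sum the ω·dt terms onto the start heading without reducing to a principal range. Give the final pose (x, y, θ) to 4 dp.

(3.9967, -1.7192, -0.2312)

step 1: θ'=-0.8562 (R=-0.2500) → pose (4.5121, -2.6594, -0.8562)
step 2: θ'=-0.8562 (straight) → pose (3.3653, -1.3375, -0.8562)
step 3: θ'=-0.2312 (R=1.2000) → pose (3.9967, -1.7192, -0.2312)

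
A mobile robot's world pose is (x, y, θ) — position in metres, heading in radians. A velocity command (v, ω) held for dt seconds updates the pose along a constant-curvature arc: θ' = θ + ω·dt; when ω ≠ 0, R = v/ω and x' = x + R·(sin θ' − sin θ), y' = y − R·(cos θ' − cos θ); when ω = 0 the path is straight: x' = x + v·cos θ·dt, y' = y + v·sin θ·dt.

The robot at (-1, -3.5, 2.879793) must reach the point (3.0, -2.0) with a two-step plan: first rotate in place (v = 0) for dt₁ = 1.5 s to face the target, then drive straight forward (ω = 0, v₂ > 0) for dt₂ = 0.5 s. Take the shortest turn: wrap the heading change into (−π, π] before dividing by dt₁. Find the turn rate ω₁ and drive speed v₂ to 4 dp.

ω₁ = -1.6807, v₂ = 8.5440

heading to target = atan2(-2−-3.5, 3−-1) = 0.3588
Δθ = wrap(0.3588 − 2.8798) = -2.5210; ω₁ = Δθ/dt₁ = -1.6807
distance = √((3−-1)² + (-2−-3.5)²) = 4.2720; v₂ = distance/dt₂ = 8.5440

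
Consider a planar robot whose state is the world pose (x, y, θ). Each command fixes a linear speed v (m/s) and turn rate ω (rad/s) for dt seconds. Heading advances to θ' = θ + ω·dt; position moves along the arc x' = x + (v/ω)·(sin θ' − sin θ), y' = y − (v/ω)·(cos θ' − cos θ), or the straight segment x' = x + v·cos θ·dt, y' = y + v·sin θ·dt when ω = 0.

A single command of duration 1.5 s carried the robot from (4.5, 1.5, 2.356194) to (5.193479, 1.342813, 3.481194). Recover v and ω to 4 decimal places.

v = -0.5000, ω = 0.7500

Δθ = 3.481194 − 2.356194 = 1.125000
ω = Δθ/dt = 1.125000/1.5 = 0.7500
R = Δx/(sin θ' − sin θ) = -0.6667
v = R·ω = -0.6667·0.7500 = -0.5000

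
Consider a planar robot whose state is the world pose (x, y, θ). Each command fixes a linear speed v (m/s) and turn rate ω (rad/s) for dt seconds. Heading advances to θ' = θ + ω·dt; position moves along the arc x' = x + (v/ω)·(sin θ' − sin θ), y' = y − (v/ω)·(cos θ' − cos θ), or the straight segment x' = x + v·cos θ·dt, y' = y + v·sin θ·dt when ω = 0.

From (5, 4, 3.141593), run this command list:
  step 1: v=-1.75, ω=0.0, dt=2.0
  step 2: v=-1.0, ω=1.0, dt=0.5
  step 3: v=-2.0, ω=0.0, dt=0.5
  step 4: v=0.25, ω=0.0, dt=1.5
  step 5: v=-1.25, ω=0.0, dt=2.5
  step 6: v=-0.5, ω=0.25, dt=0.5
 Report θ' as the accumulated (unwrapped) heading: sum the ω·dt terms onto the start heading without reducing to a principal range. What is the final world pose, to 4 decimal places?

(12.4817, 6.0535, 3.7666)

step 1: θ'=3.1416 (straight) → pose (8.5000, 4.0000, 3.1416)
step 2: θ'=3.6416 (R=-1.0000) → pose (8.9794, 4.1224, 3.6416)
step 3: θ'=3.6416 (straight) → pose (9.8570, 4.6018, 3.6416)
step 4: θ'=3.6416 (straight) → pose (9.5279, 4.4221, 3.6416)
step 5: θ'=3.6416 (straight) → pose (12.2704, 5.9203, 3.6416)
step 6: θ'=3.7666 (R=-2.0000) → pose (12.4817, 6.0535, 3.7666)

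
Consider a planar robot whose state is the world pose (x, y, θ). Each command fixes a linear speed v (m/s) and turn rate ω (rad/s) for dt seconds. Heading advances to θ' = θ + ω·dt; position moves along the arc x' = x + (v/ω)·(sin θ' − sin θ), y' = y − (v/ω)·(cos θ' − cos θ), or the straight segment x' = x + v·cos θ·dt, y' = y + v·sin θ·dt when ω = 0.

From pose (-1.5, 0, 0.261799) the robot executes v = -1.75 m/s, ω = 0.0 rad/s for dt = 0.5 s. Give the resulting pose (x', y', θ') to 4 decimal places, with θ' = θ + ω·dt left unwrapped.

(-2.3452, -0.2265, 0.2618)

θ' = 0.2618 + 0.0·0.5 = 0.2618
ω = 0 → straight: x' = -1.5 + -1.75·cos(0.2618)·0.5 = -2.3452
y' = 0 + -1.75·sin(0.2618)·0.5 = -0.2265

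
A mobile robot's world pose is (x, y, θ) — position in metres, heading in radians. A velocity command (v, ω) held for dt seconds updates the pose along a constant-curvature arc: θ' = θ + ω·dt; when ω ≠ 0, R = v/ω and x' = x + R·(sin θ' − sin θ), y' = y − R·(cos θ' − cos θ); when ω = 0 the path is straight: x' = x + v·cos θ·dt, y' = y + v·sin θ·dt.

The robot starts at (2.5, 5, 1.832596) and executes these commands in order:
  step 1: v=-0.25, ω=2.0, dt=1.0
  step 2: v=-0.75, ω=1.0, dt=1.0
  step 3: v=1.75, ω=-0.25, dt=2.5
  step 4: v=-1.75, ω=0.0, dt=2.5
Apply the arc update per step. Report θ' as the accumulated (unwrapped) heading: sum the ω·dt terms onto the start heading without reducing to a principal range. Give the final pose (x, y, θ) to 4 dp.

(4.2603, 5.2084, 4.2076)

step 1: θ'=3.8326 (R=-0.1250) → pose (2.7004, 4.9360, 3.8326)
step 2: θ'=4.8326 (R=-0.7500) → pose (2.9670, 5.6039, 4.8326)
step 3: θ'=4.2076 (R=-7.0000) → pose (2.1444, 1.3791, 4.2076)
step 4: θ'=4.2076 (straight) → pose (4.2603, 5.2084, 4.2076)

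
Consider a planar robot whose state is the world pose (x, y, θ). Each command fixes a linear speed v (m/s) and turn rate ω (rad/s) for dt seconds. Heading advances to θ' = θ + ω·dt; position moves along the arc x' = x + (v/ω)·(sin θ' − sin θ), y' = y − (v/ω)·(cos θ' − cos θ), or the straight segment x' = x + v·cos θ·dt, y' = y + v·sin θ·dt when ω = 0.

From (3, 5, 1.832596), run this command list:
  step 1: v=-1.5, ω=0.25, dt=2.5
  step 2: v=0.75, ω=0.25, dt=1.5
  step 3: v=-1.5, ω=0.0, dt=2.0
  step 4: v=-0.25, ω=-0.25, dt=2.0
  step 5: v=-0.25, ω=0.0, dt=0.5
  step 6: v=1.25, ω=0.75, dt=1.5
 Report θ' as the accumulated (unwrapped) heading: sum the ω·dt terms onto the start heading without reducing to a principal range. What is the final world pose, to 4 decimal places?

step 1: θ'=2.4576 (R=-6.0000) → pose (5.0042, 1.9026, 2.4576)
step 2: θ'=2.8326 (R=3.0000) → pose (4.0208, 2.4354, 2.8326)
step 3: θ'=2.8326 (straight) → pose (6.8787, 1.5230, 2.8326)
step 4: θ'=2.3326 (R=1.0000) → pose (7.2982, 1.2606, 2.3326)
step 5: θ'=2.3326 (straight) → pose (7.3845, 1.1702, 2.3326)
step 6: θ'=3.4576 (R=1.6667) → pose (5.6605, 1.6039, 3.4576)

(5.6605, 1.6039, 3.4576)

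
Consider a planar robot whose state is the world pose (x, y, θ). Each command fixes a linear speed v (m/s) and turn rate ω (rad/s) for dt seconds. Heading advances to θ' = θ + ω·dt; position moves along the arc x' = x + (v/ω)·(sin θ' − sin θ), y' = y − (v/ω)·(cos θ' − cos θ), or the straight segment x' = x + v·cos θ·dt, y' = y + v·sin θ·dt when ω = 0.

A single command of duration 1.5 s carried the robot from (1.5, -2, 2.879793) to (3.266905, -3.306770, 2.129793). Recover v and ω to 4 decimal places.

Δθ = 2.129793 − 2.879793 = -0.750000
ω = Δθ/dt = -0.750000/1.5 = -0.5000
R = Δx/(sin θ' − sin θ) = 3.0000
v = R·ω = 3.0000·-0.5000 = -1.5000

v = -1.5000, ω = -0.5000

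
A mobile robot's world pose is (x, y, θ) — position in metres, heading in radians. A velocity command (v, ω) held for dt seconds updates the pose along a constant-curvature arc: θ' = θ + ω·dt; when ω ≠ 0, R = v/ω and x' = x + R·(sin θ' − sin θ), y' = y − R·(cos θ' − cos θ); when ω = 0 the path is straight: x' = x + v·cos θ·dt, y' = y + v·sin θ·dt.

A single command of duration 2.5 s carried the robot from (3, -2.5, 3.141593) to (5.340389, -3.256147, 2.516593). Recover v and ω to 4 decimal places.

Δθ = 2.516593 − 3.141593 = -0.625000
ω = Δθ/dt = -0.625000/2.5 = -0.2500
R = Δx/(sin θ' − sin θ) = 4.0000
v = R·ω = 4.0000·-0.2500 = -1.0000

v = -1.0000, ω = -0.2500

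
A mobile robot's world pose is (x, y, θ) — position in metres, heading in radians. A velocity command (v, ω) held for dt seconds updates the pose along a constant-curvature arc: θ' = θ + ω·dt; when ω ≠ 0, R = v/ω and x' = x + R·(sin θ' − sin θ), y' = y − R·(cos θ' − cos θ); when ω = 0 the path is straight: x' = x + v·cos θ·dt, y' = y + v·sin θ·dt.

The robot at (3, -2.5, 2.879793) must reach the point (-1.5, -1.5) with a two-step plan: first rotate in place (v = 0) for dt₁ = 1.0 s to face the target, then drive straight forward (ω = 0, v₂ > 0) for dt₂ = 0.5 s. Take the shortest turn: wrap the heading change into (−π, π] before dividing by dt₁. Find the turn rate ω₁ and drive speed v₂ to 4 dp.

ω₁ = 0.0431, v₂ = 9.2195

heading to target = atan2(-1.5−-2.5, -1.5−3) = 2.9229
Δθ = wrap(2.9229 − 2.8798) = 0.0431; ω₁ = Δθ/dt₁ = 0.0431
distance = √((-1.5−3)² + (-1.5−-2.5)²) = 4.6098; v₂ = distance/dt₂ = 9.2195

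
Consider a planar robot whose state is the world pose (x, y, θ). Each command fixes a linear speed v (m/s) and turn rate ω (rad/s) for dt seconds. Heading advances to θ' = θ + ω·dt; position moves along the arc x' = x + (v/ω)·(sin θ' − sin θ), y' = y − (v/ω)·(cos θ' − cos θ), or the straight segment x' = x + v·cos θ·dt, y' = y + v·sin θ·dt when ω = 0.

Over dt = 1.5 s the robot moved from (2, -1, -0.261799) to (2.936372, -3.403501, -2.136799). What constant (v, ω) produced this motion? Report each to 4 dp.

v = 2.0000, ω = -1.2500

Δθ = -2.136799 − -0.261799 = -1.875000
ω = Δθ/dt = -1.875000/1.5 = -1.2500
R = −Δy/(cos θ' − cos θ) = -1.6000
v = R·ω = -1.6000·-1.2500 = 2.0000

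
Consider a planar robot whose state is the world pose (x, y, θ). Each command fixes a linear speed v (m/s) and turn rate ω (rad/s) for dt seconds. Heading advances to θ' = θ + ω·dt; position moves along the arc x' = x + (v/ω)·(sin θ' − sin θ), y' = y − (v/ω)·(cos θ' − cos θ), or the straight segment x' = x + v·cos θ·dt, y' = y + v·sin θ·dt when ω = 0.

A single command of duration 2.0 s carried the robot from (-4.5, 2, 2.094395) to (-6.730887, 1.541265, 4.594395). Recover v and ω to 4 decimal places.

v = 1.5000, ω = 1.2500

Δθ = 4.594395 − 2.094395 = 2.500000
ω = Δθ/dt = 2.500000/2.0 = 1.2500
R = Δx/(sin θ' − sin θ) = 1.2000
v = R·ω = 1.2000·1.2500 = 1.5000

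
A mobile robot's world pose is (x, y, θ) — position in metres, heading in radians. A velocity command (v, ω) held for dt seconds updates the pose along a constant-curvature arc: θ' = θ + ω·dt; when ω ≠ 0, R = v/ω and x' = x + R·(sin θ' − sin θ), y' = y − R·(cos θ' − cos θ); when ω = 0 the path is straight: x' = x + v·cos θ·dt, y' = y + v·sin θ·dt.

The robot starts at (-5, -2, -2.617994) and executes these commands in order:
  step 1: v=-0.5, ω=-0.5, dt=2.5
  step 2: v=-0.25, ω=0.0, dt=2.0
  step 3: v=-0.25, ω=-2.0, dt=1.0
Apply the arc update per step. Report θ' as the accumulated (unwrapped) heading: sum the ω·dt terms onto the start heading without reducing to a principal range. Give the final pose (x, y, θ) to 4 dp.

step 1: θ'=-3.8680 (R=1.0000) → pose (-3.8358, -2.1185, -3.8680)
step 2: θ'=-3.8680 (straight) → pose (-3.4620, -2.4505, -3.8680)
step 3: θ'=-5.8680 (R=0.1250) → pose (-3.4946, -2.6584, -5.8680)

(-3.4946, -2.6584, -5.8680)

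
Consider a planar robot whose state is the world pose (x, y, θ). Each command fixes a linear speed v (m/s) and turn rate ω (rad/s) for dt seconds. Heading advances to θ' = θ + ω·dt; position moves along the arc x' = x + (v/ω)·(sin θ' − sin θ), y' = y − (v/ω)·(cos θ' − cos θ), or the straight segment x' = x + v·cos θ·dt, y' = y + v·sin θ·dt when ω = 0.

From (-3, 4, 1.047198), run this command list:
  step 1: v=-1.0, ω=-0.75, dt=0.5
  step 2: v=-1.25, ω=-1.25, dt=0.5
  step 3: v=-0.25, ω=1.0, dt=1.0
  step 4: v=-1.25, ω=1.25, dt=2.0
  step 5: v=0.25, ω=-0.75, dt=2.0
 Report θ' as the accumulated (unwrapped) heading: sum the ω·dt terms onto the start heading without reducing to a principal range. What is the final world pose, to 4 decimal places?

step 1: θ'=0.6722 (R=1.3333) → pose (-3.3244, 3.6234, 0.6722)
step 2: θ'=0.0472 (R=1.0000) → pose (-3.9000, 3.4070, 0.0472)
step 3: θ'=1.0472 (R=-0.2500) → pose (-4.1047, 3.2822, 1.0472)
step 4: θ'=3.5472 (R=-1.0000) → pose (-2.8441, 1.8634, 3.5472)
step 5: θ'=2.0472 (R=-0.3333) → pose (-3.2718, 2.0168, 2.0472)

(-3.2718, 2.0168, 2.0472)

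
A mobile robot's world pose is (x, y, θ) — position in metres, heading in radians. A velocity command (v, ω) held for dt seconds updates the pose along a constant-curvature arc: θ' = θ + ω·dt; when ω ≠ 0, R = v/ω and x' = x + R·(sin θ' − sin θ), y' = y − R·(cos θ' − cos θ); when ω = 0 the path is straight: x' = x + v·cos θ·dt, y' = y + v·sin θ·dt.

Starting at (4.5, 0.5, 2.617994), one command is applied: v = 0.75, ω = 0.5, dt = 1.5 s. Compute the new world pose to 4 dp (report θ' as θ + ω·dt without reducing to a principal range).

θ' = 2.6180 + 0.5·1.5 = 3.3680
R = v/ω = 0.75/0.5 = 1.5000
x' = 4.5 + 1.5000·(sin 3.3680 − sin 2.6180) = 3.4133
y' = 0.5 − 1.5000·(cos 3.3680 − cos 2.6180) = 0.6627

(3.4133, 0.6627, 3.3680)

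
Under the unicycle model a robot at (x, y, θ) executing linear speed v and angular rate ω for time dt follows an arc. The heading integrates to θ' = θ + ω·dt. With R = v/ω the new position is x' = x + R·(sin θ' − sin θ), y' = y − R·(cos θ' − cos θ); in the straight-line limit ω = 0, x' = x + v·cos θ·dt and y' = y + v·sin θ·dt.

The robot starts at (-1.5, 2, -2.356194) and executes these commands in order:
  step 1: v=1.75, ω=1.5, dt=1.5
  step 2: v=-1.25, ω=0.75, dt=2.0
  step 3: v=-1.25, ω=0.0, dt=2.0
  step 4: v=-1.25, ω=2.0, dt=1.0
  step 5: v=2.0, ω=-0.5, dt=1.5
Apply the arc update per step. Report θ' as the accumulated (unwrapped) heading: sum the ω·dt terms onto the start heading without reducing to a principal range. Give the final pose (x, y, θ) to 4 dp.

step 1: θ'=-0.1062 (R=1.1667) → pose (-0.7987, 0.0149, -0.1062)
step 2: θ'=1.3938 (R=-1.6667) → pose (-2.6160, -1.3489, 1.3938)
step 3: θ'=1.3938 (straight) → pose (-3.0562, -3.8098, 1.3938)
step 4: θ'=3.3938 (R=-0.6250) → pose (-2.2850, -4.5251, 3.3938)
step 5: θ'=2.6438 (R=-4.0000) → pose (-5.1931, -4.1662, 2.6438)

(-5.1931, -4.1662, 2.6438)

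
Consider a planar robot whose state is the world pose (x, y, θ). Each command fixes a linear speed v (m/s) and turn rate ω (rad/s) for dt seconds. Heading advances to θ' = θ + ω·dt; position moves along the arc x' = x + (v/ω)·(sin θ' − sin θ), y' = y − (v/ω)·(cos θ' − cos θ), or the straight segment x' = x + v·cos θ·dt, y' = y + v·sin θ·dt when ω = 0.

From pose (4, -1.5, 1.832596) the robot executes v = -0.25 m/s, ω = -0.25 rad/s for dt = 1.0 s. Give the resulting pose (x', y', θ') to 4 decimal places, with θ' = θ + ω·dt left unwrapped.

(4.0340, -1.7470, 1.5826)

θ' = 1.8326 + -0.25·1.0 = 1.5826
R = v/ω = -0.25/-0.25 = 1.0000
x' = 4 + 1.0000·(sin 1.5826 − sin 1.8326) = 4.0340
y' = -1.5 − 1.0000·(cos 1.5826 − cos 1.8326) = -1.7470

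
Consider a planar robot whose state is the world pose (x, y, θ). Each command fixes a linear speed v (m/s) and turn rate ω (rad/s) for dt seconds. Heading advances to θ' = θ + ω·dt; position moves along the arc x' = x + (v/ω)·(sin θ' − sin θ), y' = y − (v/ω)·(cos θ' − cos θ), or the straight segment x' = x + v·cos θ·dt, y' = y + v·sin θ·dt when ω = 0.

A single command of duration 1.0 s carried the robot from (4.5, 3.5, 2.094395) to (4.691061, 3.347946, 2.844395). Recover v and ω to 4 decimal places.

Δθ = 2.844395 − 2.094395 = 0.750000
ω = Δθ/dt = 0.750000/1.0 = 0.7500
R = Δx/(sin θ' − sin θ) = -0.3333
v = R·ω = -0.3333·0.7500 = -0.2500

v = -0.2500, ω = 0.7500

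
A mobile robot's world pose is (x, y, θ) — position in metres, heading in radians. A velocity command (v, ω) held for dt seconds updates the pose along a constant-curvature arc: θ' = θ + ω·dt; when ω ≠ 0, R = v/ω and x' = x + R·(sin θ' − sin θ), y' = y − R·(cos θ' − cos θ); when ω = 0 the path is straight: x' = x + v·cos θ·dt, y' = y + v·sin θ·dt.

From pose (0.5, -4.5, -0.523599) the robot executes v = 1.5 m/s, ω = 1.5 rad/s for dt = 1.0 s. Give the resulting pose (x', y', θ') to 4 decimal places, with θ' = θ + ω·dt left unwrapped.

θ' = -0.5236 + 1.5·1.0 = 0.9764
R = v/ω = 1.5/1.5 = 1.0000
x' = 0.5 + 1.0000·(sin 0.9764 − sin -0.5236) = 1.8285
y' = -4.5 − 1.0000·(cos 0.9764 − cos -0.5236) = -4.1940

(1.8285, -4.1940, 0.9764)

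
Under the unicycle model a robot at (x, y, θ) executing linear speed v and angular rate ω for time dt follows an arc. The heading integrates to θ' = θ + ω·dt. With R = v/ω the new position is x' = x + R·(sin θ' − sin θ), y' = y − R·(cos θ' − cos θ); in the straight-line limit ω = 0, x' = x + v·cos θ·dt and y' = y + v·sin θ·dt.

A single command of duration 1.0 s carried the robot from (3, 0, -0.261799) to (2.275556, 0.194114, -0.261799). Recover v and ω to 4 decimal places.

v = -0.7500, ω = 0.0000

Δθ = -0.261799 − -0.261799 = 0.000000
ω = Δθ/dt = 0.000000/1.0 = 0.0000
ω = 0 → v = (Δx·cos θ + Δy·sin θ)/dt = -0.7500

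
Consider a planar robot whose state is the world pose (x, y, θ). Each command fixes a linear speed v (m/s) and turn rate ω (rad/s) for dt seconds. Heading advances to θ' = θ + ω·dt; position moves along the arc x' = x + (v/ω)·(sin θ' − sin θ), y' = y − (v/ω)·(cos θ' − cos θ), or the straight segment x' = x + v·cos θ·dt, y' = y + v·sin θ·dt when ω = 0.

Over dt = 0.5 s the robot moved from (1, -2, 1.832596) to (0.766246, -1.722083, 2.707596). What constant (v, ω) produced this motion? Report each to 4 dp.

Δθ = 2.707596 − 1.832596 = 0.875000
ω = Δθ/dt = 0.875000/0.5 = 1.7500
R = −Δy/(cos θ' − cos θ) = 0.4286
v = R·ω = 0.4286·1.7500 = 0.7500

v = 0.7500, ω = 1.7500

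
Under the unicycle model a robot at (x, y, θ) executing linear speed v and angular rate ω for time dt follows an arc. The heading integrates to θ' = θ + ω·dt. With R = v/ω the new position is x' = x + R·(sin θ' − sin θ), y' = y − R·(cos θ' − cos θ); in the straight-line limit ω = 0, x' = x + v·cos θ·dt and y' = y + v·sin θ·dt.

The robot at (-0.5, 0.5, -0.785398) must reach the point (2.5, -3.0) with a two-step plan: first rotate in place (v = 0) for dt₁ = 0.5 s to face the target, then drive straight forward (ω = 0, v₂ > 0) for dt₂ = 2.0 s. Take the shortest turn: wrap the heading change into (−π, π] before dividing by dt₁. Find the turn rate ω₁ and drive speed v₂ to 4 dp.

ω₁ = -0.1535, v₂ = 2.3049

heading to target = atan2(-3−0.5, 2.5−-0.5) = -0.8622
Δθ = wrap(-0.8622 − -0.7854) = -0.0768; ω₁ = Δθ/dt₁ = -0.1535
distance = √((2.5−-0.5)² + (-3−0.5)²) = 4.6098; v₂ = distance/dt₂ = 2.3049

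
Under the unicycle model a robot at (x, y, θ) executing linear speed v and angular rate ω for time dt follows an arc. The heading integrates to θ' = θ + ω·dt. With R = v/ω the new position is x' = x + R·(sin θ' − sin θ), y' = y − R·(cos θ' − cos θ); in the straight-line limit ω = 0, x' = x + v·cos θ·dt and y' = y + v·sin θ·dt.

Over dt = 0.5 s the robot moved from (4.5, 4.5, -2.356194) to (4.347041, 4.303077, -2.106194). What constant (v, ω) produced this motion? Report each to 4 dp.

Δθ = -2.106194 − -2.356194 = 0.250000
ω = Δθ/dt = 0.250000/0.5 = 0.5000
R = −Δy/(cos θ' − cos θ) = 1.0000
v = R·ω = 1.0000·0.5000 = 0.5000

v = 0.5000, ω = 0.5000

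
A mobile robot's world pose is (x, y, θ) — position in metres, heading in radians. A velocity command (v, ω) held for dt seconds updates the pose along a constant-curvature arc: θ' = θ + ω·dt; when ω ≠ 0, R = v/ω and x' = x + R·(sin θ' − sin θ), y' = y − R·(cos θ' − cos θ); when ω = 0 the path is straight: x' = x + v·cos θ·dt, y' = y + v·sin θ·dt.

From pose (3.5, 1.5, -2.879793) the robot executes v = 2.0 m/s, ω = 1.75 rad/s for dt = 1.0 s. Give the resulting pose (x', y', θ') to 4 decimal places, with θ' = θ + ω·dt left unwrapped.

θ' = -2.8798 + 1.75·1.0 = -1.1298
R = v/ω = 2.0/1.75 = 1.1429
x' = 3.5 + 1.1429·(sin -1.1298 − sin -2.8798) = 2.7623
y' = 1.5 − 1.1429·(cos -1.1298 − cos -2.8798) = -0.0917

(2.7623, -0.0917, -1.1298)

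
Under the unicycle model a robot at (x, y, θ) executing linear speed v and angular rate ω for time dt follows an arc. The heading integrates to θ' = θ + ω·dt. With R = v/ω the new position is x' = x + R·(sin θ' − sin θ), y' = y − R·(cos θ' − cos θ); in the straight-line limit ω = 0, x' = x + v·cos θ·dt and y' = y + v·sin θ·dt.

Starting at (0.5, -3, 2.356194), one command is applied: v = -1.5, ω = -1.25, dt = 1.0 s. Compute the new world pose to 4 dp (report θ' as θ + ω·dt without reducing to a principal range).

θ' = 2.3562 + -1.25·1.0 = 1.1062
R = v/ω = -1.5/-1.25 = 1.2000
x' = 0.5 + 1.2000·(sin 1.1062 − sin 2.3562) = 0.7243
y' = -3 − 1.2000·(cos 1.1062 − cos 2.3562) = -4.3862

(0.7243, -4.3862, 1.1062)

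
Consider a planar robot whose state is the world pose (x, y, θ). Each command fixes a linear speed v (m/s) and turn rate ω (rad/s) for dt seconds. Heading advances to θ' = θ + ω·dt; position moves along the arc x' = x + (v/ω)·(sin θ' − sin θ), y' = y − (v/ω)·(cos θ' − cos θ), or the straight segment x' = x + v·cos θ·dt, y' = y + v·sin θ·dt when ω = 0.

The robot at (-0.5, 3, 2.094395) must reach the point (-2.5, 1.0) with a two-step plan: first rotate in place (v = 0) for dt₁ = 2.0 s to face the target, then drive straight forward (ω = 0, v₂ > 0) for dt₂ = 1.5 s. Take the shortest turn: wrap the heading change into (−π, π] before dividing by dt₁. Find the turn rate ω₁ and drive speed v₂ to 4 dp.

heading to target = atan2(1−3, -2.5−-0.5) = -2.3562
Δθ = wrap(-2.3562 − 2.0944) = 1.8326; ω₁ = Δθ/dt₁ = 0.9163
distance = √((-2.5−-0.5)² + (1−3)²) = 2.8284; v₂ = distance/dt₂ = 1.8856

ω₁ = 0.9163, v₂ = 1.8856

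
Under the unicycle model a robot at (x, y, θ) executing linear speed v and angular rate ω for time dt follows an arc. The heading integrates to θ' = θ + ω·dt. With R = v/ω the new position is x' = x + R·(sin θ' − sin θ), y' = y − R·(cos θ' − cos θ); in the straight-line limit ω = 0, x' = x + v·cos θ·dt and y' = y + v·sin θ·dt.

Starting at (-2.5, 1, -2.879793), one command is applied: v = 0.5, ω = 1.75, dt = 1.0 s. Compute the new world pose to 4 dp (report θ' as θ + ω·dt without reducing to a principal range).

θ' = -2.8798 + 1.75·1.0 = -1.1298
R = v/ω = 0.5/1.75 = 0.2857
x' = -2.5 + 0.2857·(sin -1.1298 − sin -2.8798) = -2.6844
y' = 1 − 0.2857·(cos -1.1298 − cos -2.8798) = 0.6021

(-2.6844, 0.6021, -1.1298)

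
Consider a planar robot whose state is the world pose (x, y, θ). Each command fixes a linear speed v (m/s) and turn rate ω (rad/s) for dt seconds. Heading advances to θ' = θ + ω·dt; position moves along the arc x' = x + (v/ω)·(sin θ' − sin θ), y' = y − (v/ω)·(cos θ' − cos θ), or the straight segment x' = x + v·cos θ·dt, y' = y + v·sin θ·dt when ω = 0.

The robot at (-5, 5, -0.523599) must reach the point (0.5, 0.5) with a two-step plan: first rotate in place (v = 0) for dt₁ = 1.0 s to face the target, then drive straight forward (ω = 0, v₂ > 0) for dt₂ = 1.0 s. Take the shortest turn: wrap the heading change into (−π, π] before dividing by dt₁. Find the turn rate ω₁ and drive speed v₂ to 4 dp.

ω₁ = -0.1621, v₂ = 7.1063

heading to target = atan2(0.5−5, 0.5−-5) = -0.6857
Δθ = wrap(-0.6857 − -0.5236) = -0.1621; ω₁ = Δθ/dt₁ = -0.1621
distance = √((0.5−-5)² + (0.5−5)²) = 7.1063; v₂ = distance/dt₂ = 7.1063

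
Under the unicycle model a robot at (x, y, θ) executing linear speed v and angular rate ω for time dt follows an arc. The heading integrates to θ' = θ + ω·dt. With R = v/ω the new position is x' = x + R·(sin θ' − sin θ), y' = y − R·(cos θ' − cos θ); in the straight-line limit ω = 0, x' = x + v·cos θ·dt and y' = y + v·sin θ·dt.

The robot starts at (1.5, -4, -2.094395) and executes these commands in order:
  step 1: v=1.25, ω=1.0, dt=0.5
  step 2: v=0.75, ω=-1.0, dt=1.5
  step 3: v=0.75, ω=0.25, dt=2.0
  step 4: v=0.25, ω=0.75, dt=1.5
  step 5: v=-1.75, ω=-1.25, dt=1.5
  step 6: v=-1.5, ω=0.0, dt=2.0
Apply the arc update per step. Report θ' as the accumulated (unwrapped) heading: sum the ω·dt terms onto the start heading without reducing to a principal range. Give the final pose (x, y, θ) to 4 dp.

(3.6542, -5.1713, -3.3444)

step 1: θ'=-1.5944 (R=1.2500) → pose (1.3329, -4.5955, -1.5944)
step 2: θ'=-3.0944 (R=-0.7500) → pose (0.6185, -5.3270, -3.0944)
step 3: θ'=-2.5944 (R=3.0000) → pose (-0.8009, -5.7617, -2.5944)
step 4: θ'=-1.4694 (R=0.3333) → pose (-0.9591, -6.0801, -1.4694)
step 5: θ'=-3.3444 (R=1.4000) → pose (0.7157, -4.5671, -3.3444)
step 6: θ'=-3.3444 (straight) → pose (3.6542, -5.1713, -3.3444)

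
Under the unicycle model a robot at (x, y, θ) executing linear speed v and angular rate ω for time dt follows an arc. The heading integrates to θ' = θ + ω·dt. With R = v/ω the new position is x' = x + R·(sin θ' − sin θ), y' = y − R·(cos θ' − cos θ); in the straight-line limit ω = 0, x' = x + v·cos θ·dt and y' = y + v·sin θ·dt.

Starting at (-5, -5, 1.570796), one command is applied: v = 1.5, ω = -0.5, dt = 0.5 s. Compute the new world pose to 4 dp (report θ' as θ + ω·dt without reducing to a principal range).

θ' = 1.5708 + -0.5·0.5 = 1.3208
R = v/ω = 1.5/-0.5 = -3.0000
x' = -5 + -3.0000·(sin 1.3208 − sin 1.5708) = -4.9067
y' = -5 − -3.0000·(cos 1.3208 − cos 1.5708) = -4.2578

(-4.9067, -4.2578, 1.3208)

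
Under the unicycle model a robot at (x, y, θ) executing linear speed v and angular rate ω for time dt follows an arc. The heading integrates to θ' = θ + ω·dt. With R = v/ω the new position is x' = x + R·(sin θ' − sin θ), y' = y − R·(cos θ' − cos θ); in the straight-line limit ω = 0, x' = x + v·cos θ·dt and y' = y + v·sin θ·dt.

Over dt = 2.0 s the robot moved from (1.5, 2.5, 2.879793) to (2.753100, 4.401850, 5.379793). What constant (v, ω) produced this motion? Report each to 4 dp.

v = -1.5000, ω = 1.2500

Δθ = 5.379793 − 2.879793 = 2.500000
ω = Δθ/dt = 2.500000/2.0 = 1.2500
R = −Δy/(cos θ' − cos θ) = -1.2000
v = R·ω = -1.2000·1.2500 = -1.5000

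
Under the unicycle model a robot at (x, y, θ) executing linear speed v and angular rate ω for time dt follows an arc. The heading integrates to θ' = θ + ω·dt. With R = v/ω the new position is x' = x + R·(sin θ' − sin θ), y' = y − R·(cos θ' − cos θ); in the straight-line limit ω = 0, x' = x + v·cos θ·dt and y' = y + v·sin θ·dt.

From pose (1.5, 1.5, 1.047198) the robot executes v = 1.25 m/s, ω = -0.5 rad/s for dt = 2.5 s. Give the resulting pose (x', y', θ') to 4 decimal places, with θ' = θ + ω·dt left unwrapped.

θ' = 1.0472 + -0.5·2.5 = -0.2028
R = v/ω = 1.25/-0.5 = -2.5000
x' = 1.5 + -2.5000·(sin -0.2028 − sin 1.0472) = 4.1686
y' = 1.5 − -2.5000·(cos -0.2028 − cos 1.0472) = 2.6988

(4.1686, 2.6988, -0.2028)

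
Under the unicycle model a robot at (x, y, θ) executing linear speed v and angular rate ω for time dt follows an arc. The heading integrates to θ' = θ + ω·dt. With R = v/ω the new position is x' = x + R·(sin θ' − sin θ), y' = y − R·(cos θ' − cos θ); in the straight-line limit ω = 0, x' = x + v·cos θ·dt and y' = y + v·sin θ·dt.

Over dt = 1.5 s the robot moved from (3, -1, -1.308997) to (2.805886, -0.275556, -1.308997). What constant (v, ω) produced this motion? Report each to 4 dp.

v = -0.5000, ω = 0.0000

Δθ = -1.308997 − -1.308997 = 0.000000
ω = Δθ/dt = 0.000000/1.5 = 0.0000
ω = 0 → v = (Δx·cos θ + Δy·sin θ)/dt = -0.5000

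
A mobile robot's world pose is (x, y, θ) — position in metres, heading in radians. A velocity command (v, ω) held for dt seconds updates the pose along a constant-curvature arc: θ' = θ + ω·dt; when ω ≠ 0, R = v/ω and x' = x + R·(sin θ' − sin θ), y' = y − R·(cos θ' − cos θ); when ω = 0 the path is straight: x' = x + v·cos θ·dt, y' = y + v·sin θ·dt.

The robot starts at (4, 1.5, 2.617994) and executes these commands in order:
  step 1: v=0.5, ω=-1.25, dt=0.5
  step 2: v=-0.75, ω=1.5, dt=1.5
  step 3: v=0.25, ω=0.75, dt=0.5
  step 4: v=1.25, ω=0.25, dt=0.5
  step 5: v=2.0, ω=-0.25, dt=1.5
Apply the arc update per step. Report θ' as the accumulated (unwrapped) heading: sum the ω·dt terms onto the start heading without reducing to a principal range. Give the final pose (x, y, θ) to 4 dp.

(4.2166, -2.0282, 4.3680)

step 1: θ'=1.9930 (R=-0.4000) → pose (3.8351, 1.6825, 1.9930)
step 2: θ'=4.2430 (R=-0.5000) → pose (4.7371, 1.6612, 4.2430)
step 3: θ'=4.6180 (R=0.3333) → pose (4.7026, 1.5418, 4.6180)
step 4: θ'=4.7430 (R=5.0000) → pose (4.6827, 0.9176, 4.7430)
step 5: θ'=4.3680 (R=-8.0000) → pose (4.2166, -2.0282, 4.3680)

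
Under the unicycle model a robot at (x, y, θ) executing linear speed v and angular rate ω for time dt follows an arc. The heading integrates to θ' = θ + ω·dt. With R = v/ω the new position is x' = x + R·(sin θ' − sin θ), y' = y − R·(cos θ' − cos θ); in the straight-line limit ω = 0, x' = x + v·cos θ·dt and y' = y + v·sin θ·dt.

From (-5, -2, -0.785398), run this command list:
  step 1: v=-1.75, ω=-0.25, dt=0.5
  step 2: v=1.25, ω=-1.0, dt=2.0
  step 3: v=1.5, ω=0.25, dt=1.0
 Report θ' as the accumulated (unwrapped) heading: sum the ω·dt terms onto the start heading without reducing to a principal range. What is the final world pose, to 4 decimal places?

step 1: θ'=-0.9104 (R=7.0000) → pose (-5.5785, -1.3443, -0.9104)
step 2: θ'=-2.9104 (R=-1.2500) → pose (-6.2792, -3.3278, -2.9104)
step 3: θ'=-2.6604 (R=6.0000) → pose (-7.6814, -3.8495, -2.6604)

(-7.6814, -3.8495, -2.6604)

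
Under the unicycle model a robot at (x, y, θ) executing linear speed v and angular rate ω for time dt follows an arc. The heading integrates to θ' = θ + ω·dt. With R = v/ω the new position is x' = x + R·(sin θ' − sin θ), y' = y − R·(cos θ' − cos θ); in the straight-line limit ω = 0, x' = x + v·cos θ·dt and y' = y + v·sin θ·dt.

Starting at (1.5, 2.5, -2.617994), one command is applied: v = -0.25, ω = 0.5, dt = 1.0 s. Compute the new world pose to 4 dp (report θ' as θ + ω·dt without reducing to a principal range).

(1.6770, 2.6729, -2.1180)

θ' = -2.6180 + 0.5·1.0 = -2.1180
R = v/ω = -0.25/0.5 = -0.5000
x' = 1.5 + -0.5000·(sin -2.1180 − sin -2.6180) = 1.6770
y' = 2.5 − -0.5000·(cos -2.1180 − cos -2.6180) = 2.6729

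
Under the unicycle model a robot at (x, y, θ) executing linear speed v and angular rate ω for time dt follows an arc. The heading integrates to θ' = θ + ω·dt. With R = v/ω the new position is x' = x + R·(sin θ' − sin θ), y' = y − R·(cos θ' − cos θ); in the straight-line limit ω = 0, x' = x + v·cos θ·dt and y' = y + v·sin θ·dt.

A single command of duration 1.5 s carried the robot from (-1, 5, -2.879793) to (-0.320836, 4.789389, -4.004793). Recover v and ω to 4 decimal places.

v = -0.5000, ω = -0.7500

Δθ = -4.004793 − -2.879793 = -1.125000
ω = Δθ/dt = -1.125000/1.5 = -0.7500
R = Δx/(sin θ' − sin θ) = 0.6667
v = R·ω = 0.6667·-0.7500 = -0.5000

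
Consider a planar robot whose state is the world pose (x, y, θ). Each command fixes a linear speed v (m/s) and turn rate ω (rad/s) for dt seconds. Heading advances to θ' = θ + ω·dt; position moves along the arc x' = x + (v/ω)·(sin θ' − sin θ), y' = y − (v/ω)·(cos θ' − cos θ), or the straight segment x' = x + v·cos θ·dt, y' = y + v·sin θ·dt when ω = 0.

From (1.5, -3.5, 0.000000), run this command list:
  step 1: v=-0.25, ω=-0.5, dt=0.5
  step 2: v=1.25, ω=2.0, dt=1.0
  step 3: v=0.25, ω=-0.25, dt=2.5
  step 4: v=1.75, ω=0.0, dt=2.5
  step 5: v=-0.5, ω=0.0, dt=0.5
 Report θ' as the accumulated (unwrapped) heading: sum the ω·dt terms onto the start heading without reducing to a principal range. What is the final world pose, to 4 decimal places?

(4.0062, 1.5638, 1.1250)

step 1: θ'=-0.2500 (R=0.5000) → pose (1.3763, -3.4845, -0.2500)
step 2: θ'=1.7500 (R=0.6250) → pose (2.1459, -2.7675, 1.7500)
step 3: θ'=1.1250 (R=-1.0000) → pose (2.2276, -2.1581, 1.1250)
step 4: θ'=1.1250 (straight) → pose (4.1140, 1.7894, 1.1250)
step 5: θ'=1.1250 (straight) → pose (4.0062, 1.5638, 1.1250)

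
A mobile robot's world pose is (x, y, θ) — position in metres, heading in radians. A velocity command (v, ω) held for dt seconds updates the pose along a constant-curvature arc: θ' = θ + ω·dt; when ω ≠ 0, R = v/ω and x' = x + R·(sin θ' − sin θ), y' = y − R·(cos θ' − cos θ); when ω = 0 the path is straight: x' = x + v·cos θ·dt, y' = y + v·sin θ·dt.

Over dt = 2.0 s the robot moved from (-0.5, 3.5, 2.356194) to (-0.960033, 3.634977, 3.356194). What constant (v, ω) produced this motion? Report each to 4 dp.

Δθ = 3.356194 − 2.356194 = 1.000000
ω = Δθ/dt = 1.000000/2.0 = 0.5000
R = Δx/(sin θ' − sin θ) = 0.5000
v = R·ω = 0.5000·0.5000 = 0.2500

v = 0.2500, ω = 0.5000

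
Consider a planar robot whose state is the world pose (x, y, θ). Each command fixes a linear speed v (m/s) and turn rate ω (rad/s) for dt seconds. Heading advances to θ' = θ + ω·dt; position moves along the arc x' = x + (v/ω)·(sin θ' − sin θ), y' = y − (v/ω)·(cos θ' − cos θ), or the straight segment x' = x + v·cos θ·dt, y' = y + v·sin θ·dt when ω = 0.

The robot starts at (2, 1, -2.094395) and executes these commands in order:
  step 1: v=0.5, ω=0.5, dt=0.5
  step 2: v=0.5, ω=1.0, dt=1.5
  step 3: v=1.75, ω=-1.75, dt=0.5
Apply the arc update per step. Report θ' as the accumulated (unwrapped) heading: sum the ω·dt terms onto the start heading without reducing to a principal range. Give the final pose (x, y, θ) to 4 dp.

(2.8171, -0.4326, -1.2194)

step 1: θ'=-1.8444 (R=1.0000) → pose (1.9032, 0.7702, -1.8444)
step 2: θ'=-0.3444 (R=0.5000) → pose (2.2158, 0.1645, -0.3444)
step 3: θ'=-1.2194 (R=-1.0000) → pose (2.8171, -0.4326, -1.2194)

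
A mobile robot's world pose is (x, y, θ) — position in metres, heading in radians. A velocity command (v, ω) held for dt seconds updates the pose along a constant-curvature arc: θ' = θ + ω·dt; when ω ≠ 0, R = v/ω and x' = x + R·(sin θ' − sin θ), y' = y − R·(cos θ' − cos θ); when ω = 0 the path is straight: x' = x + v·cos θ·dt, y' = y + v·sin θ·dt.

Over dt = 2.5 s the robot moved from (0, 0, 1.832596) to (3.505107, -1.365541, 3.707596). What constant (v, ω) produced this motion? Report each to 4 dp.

v = -1.7500, ω = 0.7500

Δθ = 3.707596 − 1.832596 = 1.875000
ω = Δθ/dt = 1.875000/2.5 = 0.7500
R = Δx/(sin θ' − sin θ) = -2.3333
v = R·ω = -2.3333·0.7500 = -1.7500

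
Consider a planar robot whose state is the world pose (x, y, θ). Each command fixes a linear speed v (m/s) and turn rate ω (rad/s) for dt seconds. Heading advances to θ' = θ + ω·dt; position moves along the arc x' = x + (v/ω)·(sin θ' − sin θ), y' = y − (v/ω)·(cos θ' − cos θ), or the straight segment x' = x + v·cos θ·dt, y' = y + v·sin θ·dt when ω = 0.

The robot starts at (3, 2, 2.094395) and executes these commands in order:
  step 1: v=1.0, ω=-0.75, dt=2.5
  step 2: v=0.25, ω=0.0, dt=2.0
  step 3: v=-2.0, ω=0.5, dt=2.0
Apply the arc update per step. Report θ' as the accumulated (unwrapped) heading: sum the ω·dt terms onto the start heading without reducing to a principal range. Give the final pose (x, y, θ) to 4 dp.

(1.4675, 1.5496, 1.2194)

step 1: θ'=0.2194 (R=-1.3333) → pose (3.8645, 3.9680, 0.2194)
step 2: θ'=0.2194 (straight) → pose (4.3525, 4.0769, 0.2194)
step 3: θ'=1.2194 (R=-4.0000) → pose (1.4675, 1.5496, 1.2194)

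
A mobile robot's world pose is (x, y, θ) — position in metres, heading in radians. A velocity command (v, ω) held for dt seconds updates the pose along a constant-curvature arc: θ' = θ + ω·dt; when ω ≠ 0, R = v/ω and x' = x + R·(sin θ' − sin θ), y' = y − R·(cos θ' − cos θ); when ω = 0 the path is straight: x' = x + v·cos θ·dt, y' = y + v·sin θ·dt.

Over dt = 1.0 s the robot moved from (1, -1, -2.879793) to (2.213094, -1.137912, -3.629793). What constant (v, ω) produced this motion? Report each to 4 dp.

Δθ = -3.629793 − -2.879793 = -0.750000
ω = Δθ/dt = -0.750000/1.0 = -0.7500
R = Δx/(sin θ' − sin θ) = 1.6667
v = R·ω = 1.6667·-0.7500 = -1.2500

v = -1.2500, ω = -0.7500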